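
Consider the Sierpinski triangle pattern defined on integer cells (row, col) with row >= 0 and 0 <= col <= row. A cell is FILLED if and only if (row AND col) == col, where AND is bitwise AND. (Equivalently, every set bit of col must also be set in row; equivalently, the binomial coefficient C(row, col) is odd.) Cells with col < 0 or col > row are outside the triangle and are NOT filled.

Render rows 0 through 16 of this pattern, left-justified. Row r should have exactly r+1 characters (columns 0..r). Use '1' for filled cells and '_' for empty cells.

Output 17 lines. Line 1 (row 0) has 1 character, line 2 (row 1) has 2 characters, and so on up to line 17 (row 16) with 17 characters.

Answer: 1
11
1_1
1111
1___1
11__11
1_1_1_1
11111111
1_______1
11______11
1_1_____1_1
1111____1111
1___1___1___1
11__11__11__11
1_1_1_1_1_1_1_1
1111111111111111
1_______________1

Derivation:
r0=0: 1
r1=1: 11
r2=10: 1_1
r3=11: 1111
r4=100: 1___1
r5=101: 11__11
r6=110: 1_1_1_1
r7=111: 11111111
r8=1000: 1_______1
r9=1001: 11______11
r10=1010: 1_1_____1_1
r11=1011: 1111____1111
r12=1100: 1___1___1___1
r13=1101: 11__11__11__11
r14=1110: 1_1_1_1_1_1_1_1
r15=1111: 1111111111111111
r16=10000: 1_______________1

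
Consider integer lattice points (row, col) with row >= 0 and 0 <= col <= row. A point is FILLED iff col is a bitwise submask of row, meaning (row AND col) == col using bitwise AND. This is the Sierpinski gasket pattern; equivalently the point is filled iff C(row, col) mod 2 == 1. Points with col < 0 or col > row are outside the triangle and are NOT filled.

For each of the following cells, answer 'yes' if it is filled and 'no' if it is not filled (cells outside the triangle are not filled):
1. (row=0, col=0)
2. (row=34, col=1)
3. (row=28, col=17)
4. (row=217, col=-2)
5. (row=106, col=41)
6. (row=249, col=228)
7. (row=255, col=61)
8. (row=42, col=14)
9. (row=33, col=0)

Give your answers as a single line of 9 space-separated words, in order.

(0,0): row=0b0, col=0b0, row AND col = 0b0 = 0; 0 == 0 -> filled
(34,1): row=0b100010, col=0b1, row AND col = 0b0 = 0; 0 != 1 -> empty
(28,17): row=0b11100, col=0b10001, row AND col = 0b10000 = 16; 16 != 17 -> empty
(217,-2): col outside [0, 217] -> not filled
(106,41): row=0b1101010, col=0b101001, row AND col = 0b101000 = 40; 40 != 41 -> empty
(249,228): row=0b11111001, col=0b11100100, row AND col = 0b11100000 = 224; 224 != 228 -> empty
(255,61): row=0b11111111, col=0b111101, row AND col = 0b111101 = 61; 61 == 61 -> filled
(42,14): row=0b101010, col=0b1110, row AND col = 0b1010 = 10; 10 != 14 -> empty
(33,0): row=0b100001, col=0b0, row AND col = 0b0 = 0; 0 == 0 -> filled

Answer: yes no no no no no yes no yes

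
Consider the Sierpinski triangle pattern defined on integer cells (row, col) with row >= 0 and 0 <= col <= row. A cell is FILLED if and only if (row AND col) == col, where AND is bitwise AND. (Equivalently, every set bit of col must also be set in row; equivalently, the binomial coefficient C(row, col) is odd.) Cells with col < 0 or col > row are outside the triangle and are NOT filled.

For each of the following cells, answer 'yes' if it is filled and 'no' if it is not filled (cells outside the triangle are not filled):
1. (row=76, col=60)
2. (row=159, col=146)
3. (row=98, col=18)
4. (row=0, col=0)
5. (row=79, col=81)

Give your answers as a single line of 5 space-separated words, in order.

Answer: no yes no yes no

Derivation:
(76,60): row=0b1001100, col=0b111100, row AND col = 0b1100 = 12; 12 != 60 -> empty
(159,146): row=0b10011111, col=0b10010010, row AND col = 0b10010010 = 146; 146 == 146 -> filled
(98,18): row=0b1100010, col=0b10010, row AND col = 0b10 = 2; 2 != 18 -> empty
(0,0): row=0b0, col=0b0, row AND col = 0b0 = 0; 0 == 0 -> filled
(79,81): col outside [0, 79] -> not filled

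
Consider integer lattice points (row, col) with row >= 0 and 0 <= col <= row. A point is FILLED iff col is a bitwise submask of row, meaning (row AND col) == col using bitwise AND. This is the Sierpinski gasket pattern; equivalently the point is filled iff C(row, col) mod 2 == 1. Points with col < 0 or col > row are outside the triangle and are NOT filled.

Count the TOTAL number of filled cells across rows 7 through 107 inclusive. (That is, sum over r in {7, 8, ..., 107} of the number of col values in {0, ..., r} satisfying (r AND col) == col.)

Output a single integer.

Answer: 1376

Derivation:
r7=111 pc3: +8 =8
r8=1000 pc1: +2 =10
r9=1001 pc2: +4 =14
r10=1010 pc2: +4 =18
r11=1011 pc3: +8 =26
r12=1100 pc2: +4 =30
r13=1101 pc3: +8 =38
r14=1110 pc3: +8 =46
r15=1111 pc4: +16 =62
r16=10000 pc1: +2 =64
r17=10001 pc2: +4 =68
r18=10010 pc2: +4 =72
r19=10011 pc3: +8 =80
r20=10100 pc2: +4 =84
r21=10101 pc3: +8 =92
r22=10110 pc3: +8 =100
r23=10111 pc4: +16 =116
r24=11000 pc2: +4 =120
r25=11001 pc3: +8 =128
r26=11010 pc3: +8 =136
r27=11011 pc4: +16 =152
r28=11100 pc3: +8 =160
r29=11101 pc4: +16 =176
r30=11110 pc4: +16 =192
r31=11111 pc5: +32 =224
r32=100000 pc1: +2 =226
r33=100001 pc2: +4 =230
r34=100010 pc2: +4 =234
r35=100011 pc3: +8 =242
r36=100100 pc2: +4 =246
r37=100101 pc3: +8 =254
r38=100110 pc3: +8 =262
r39=100111 pc4: +16 =278
r40=101000 pc2: +4 =282
r41=101001 pc3: +8 =290
r42=101010 pc3: +8 =298
r43=101011 pc4: +16 =314
r44=101100 pc3: +8 =322
r45=101101 pc4: +16 =338
r46=101110 pc4: +16 =354
r47=101111 pc5: +32 =386
r48=110000 pc2: +4 =390
r49=110001 pc3: +8 =398
r50=110010 pc3: +8 =406
r51=110011 pc4: +16 =422
r52=110100 pc3: +8 =430
r53=110101 pc4: +16 =446
r54=110110 pc4: +16 =462
r55=110111 pc5: +32 =494
r56=111000 pc3: +8 =502
r57=111001 pc4: +16 =518
r58=111010 pc4: +16 =534
r59=111011 pc5: +32 =566
r60=111100 pc4: +16 =582
r61=111101 pc5: +32 =614
r62=111110 pc5: +32 =646
r63=111111 pc6: +64 =710
r64=1000000 pc1: +2 =712
r65=1000001 pc2: +4 =716
r66=1000010 pc2: +4 =720
r67=1000011 pc3: +8 =728
r68=1000100 pc2: +4 =732
r69=1000101 pc3: +8 =740
r70=1000110 pc3: +8 =748
r71=1000111 pc4: +16 =764
r72=1001000 pc2: +4 =768
r73=1001001 pc3: +8 =776
r74=1001010 pc3: +8 =784
r75=1001011 pc4: +16 =800
r76=1001100 pc3: +8 =808
r77=1001101 pc4: +16 =824
r78=1001110 pc4: +16 =840
r79=1001111 pc5: +32 =872
r80=1010000 pc2: +4 =876
r81=1010001 pc3: +8 =884
r82=1010010 pc3: +8 =892
r83=1010011 pc4: +16 =908
r84=1010100 pc3: +8 =916
r85=1010101 pc4: +16 =932
r86=1010110 pc4: +16 =948
r87=1010111 pc5: +32 =980
r88=1011000 pc3: +8 =988
r89=1011001 pc4: +16 =1004
r90=1011010 pc4: +16 =1020
r91=1011011 pc5: +32 =1052
r92=1011100 pc4: +16 =1068
r93=1011101 pc5: +32 =1100
r94=1011110 pc5: +32 =1132
r95=1011111 pc6: +64 =1196
r96=1100000 pc2: +4 =1200
r97=1100001 pc3: +8 =1208
r98=1100010 pc3: +8 =1216
r99=1100011 pc4: +16 =1232
r100=1100100 pc3: +8 =1240
r101=1100101 pc4: +16 =1256
r102=1100110 pc4: +16 =1272
r103=1100111 pc5: +32 =1304
r104=1101000 pc3: +8 =1312
r105=1101001 pc4: +16 =1328
r106=1101010 pc4: +16 =1344
r107=1101011 pc5: +32 =1376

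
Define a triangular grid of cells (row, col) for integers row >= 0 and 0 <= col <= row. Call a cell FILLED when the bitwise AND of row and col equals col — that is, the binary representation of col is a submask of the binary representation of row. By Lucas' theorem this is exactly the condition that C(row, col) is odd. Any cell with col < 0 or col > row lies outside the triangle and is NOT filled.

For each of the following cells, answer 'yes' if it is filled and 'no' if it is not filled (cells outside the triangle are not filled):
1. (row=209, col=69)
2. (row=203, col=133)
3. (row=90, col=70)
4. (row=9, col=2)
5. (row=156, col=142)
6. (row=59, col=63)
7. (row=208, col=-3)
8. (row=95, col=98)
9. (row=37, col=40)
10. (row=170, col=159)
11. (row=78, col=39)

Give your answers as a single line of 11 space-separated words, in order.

(209,69): row=0b11010001, col=0b1000101, row AND col = 0b1000001 = 65; 65 != 69 -> empty
(203,133): row=0b11001011, col=0b10000101, row AND col = 0b10000001 = 129; 129 != 133 -> empty
(90,70): row=0b1011010, col=0b1000110, row AND col = 0b1000010 = 66; 66 != 70 -> empty
(9,2): row=0b1001, col=0b10, row AND col = 0b0 = 0; 0 != 2 -> empty
(156,142): row=0b10011100, col=0b10001110, row AND col = 0b10001100 = 140; 140 != 142 -> empty
(59,63): col outside [0, 59] -> not filled
(208,-3): col outside [0, 208] -> not filled
(95,98): col outside [0, 95] -> not filled
(37,40): col outside [0, 37] -> not filled
(170,159): row=0b10101010, col=0b10011111, row AND col = 0b10001010 = 138; 138 != 159 -> empty
(78,39): row=0b1001110, col=0b100111, row AND col = 0b110 = 6; 6 != 39 -> empty

Answer: no no no no no no no no no no no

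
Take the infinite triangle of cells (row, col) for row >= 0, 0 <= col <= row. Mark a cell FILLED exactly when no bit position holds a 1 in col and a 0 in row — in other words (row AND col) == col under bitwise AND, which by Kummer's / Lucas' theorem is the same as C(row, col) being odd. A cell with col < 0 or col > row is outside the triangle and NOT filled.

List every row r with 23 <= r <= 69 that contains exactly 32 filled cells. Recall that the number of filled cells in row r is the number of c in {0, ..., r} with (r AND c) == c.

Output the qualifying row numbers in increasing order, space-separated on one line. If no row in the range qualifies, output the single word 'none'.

Answer: 31 47 55 59 61 62

Derivation:
Row r has 2^popcount(r) filled cells, so we need popcount(r) = log2(32) = 5.
Scan r = 23..69 and keep those with exactly 5 one-bits:
r=23=10111 popcount=4 -> skip
r=24=11000 popcount=2 -> skip
r=25=11001 popcount=3 -> skip
r=26=11010 popcount=3 -> skip
r=27=11011 popcount=4 -> skip
r=28=11100 popcount=3 -> skip
r=29=11101 popcount=4 -> skip
r=30=11110 popcount=4 -> skip
r=31=11111 popcount=5 -> KEEP
r=32=100000 popcount=1 -> skip
r=33=100001 popcount=2 -> skip
r=34=100010 popcount=2 -> skip
r=35=100011 popcount=3 -> skip
r=36=100100 popcount=2 -> skip
r=37=100101 popcount=3 -> skip
r=38=100110 popcount=3 -> skip
r=39=100111 popcount=4 -> skip
r=40=101000 popcount=2 -> skip
r=41=101001 popcount=3 -> skip
r=42=101010 popcount=3 -> skip
r=43=101011 popcount=4 -> skip
r=44=101100 popcount=3 -> skip
r=45=101101 popcount=4 -> skip
r=46=101110 popcount=4 -> skip
r=47=101111 popcount=5 -> KEEP
r=48=110000 popcount=2 -> skip
r=49=110001 popcount=3 -> skip
r=50=110010 popcount=3 -> skip
r=51=110011 popcount=4 -> skip
r=52=110100 popcount=3 -> skip
r=53=110101 popcount=4 -> skip
r=54=110110 popcount=4 -> skip
r=55=110111 popcount=5 -> KEEP
r=56=111000 popcount=3 -> skip
r=57=111001 popcount=4 -> skip
r=58=111010 popcount=4 -> skip
r=59=111011 popcount=5 -> KEEP
r=60=111100 popcount=4 -> skip
r=61=111101 popcount=5 -> KEEP
r=62=111110 popcount=5 -> KEEP
r=63=111111 popcount=6 -> skip
r=64=1000000 popcount=1 -> skip
r=65=1000001 popcount=2 -> skip
r=66=1000010 popcount=2 -> skip
r=67=1000011 popcount=3 -> skip
r=68=1000100 popcount=2 -> skip
r=69=1000101 popcount=3 -> skip
Kept rows: 31 47 55 59 61 62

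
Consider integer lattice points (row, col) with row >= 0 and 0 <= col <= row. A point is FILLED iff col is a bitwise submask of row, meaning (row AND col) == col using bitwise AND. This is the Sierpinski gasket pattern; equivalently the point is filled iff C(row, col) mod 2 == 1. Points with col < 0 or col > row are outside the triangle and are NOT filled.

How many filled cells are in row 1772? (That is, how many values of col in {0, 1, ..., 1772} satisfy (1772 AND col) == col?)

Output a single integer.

1772 in binary = 11011101100
popcount(1772) = number of 1-bits in 11011101100 = 7
A col c satisfies (1772 AND c) == c iff every set bit of c is also set in 1772; each of the 7 set bits of 1772 can independently be on or off in c.
count = 2^7 = 128

Answer: 128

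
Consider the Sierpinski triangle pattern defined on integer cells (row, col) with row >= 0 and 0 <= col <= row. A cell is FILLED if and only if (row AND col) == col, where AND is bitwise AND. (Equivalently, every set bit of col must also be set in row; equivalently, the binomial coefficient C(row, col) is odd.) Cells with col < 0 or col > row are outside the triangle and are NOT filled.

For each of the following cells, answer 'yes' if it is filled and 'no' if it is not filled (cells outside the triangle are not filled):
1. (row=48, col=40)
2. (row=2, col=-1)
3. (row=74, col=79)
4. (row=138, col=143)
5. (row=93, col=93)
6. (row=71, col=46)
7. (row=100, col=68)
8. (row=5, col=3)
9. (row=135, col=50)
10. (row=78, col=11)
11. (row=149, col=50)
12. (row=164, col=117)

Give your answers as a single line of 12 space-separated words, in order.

Answer: no no no no yes no yes no no no no no

Derivation:
(48,40): row=0b110000, col=0b101000, row AND col = 0b100000 = 32; 32 != 40 -> empty
(2,-1): col outside [0, 2] -> not filled
(74,79): col outside [0, 74] -> not filled
(138,143): col outside [0, 138] -> not filled
(93,93): row=0b1011101, col=0b1011101, row AND col = 0b1011101 = 93; 93 == 93 -> filled
(71,46): row=0b1000111, col=0b101110, row AND col = 0b110 = 6; 6 != 46 -> empty
(100,68): row=0b1100100, col=0b1000100, row AND col = 0b1000100 = 68; 68 == 68 -> filled
(5,3): row=0b101, col=0b11, row AND col = 0b1 = 1; 1 != 3 -> empty
(135,50): row=0b10000111, col=0b110010, row AND col = 0b10 = 2; 2 != 50 -> empty
(78,11): row=0b1001110, col=0b1011, row AND col = 0b1010 = 10; 10 != 11 -> empty
(149,50): row=0b10010101, col=0b110010, row AND col = 0b10000 = 16; 16 != 50 -> empty
(164,117): row=0b10100100, col=0b1110101, row AND col = 0b100100 = 36; 36 != 117 -> empty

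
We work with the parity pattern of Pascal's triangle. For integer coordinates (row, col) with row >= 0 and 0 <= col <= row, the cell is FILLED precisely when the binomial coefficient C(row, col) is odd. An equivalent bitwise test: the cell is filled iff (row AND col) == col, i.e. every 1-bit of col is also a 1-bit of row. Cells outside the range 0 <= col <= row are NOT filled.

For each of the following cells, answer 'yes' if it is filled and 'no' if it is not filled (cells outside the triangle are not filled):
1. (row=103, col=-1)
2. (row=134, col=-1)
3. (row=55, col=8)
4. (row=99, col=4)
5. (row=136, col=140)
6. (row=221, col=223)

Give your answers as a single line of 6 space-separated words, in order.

(103,-1): col outside [0, 103] -> not filled
(134,-1): col outside [0, 134] -> not filled
(55,8): row=0b110111, col=0b1000, row AND col = 0b0 = 0; 0 != 8 -> empty
(99,4): row=0b1100011, col=0b100, row AND col = 0b0 = 0; 0 != 4 -> empty
(136,140): col outside [0, 136] -> not filled
(221,223): col outside [0, 221] -> not filled

Answer: no no no no no no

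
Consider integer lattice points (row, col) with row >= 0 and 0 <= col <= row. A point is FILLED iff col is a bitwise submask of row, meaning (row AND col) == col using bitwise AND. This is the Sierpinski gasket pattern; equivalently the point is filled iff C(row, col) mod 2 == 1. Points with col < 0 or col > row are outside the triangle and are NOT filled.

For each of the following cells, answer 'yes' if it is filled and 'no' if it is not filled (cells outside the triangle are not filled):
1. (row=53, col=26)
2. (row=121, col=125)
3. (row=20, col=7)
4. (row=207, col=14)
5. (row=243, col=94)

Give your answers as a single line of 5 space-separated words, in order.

(53,26): row=0b110101, col=0b11010, row AND col = 0b10000 = 16; 16 != 26 -> empty
(121,125): col outside [0, 121] -> not filled
(20,7): row=0b10100, col=0b111, row AND col = 0b100 = 4; 4 != 7 -> empty
(207,14): row=0b11001111, col=0b1110, row AND col = 0b1110 = 14; 14 == 14 -> filled
(243,94): row=0b11110011, col=0b1011110, row AND col = 0b1010010 = 82; 82 != 94 -> empty

Answer: no no no yes no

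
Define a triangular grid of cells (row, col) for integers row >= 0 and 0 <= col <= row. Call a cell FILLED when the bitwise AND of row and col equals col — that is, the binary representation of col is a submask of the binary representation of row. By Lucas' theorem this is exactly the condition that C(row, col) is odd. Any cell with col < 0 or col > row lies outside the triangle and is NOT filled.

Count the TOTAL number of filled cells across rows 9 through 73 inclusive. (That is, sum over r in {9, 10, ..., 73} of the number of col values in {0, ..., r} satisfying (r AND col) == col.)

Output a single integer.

Answer: 766

Derivation:
r9=1001 pc2: +4 =4
r10=1010 pc2: +4 =8
r11=1011 pc3: +8 =16
r12=1100 pc2: +4 =20
r13=1101 pc3: +8 =28
r14=1110 pc3: +8 =36
r15=1111 pc4: +16 =52
r16=10000 pc1: +2 =54
r17=10001 pc2: +4 =58
r18=10010 pc2: +4 =62
r19=10011 pc3: +8 =70
r20=10100 pc2: +4 =74
r21=10101 pc3: +8 =82
r22=10110 pc3: +8 =90
r23=10111 pc4: +16 =106
r24=11000 pc2: +4 =110
r25=11001 pc3: +8 =118
r26=11010 pc3: +8 =126
r27=11011 pc4: +16 =142
r28=11100 pc3: +8 =150
r29=11101 pc4: +16 =166
r30=11110 pc4: +16 =182
r31=11111 pc5: +32 =214
r32=100000 pc1: +2 =216
r33=100001 pc2: +4 =220
r34=100010 pc2: +4 =224
r35=100011 pc3: +8 =232
r36=100100 pc2: +4 =236
r37=100101 pc3: +8 =244
r38=100110 pc3: +8 =252
r39=100111 pc4: +16 =268
r40=101000 pc2: +4 =272
r41=101001 pc3: +8 =280
r42=101010 pc3: +8 =288
r43=101011 pc4: +16 =304
r44=101100 pc3: +8 =312
r45=101101 pc4: +16 =328
r46=101110 pc4: +16 =344
r47=101111 pc5: +32 =376
r48=110000 pc2: +4 =380
r49=110001 pc3: +8 =388
r50=110010 pc3: +8 =396
r51=110011 pc4: +16 =412
r52=110100 pc3: +8 =420
r53=110101 pc4: +16 =436
r54=110110 pc4: +16 =452
r55=110111 pc5: +32 =484
r56=111000 pc3: +8 =492
r57=111001 pc4: +16 =508
r58=111010 pc4: +16 =524
r59=111011 pc5: +32 =556
r60=111100 pc4: +16 =572
r61=111101 pc5: +32 =604
r62=111110 pc5: +32 =636
r63=111111 pc6: +64 =700
r64=1000000 pc1: +2 =702
r65=1000001 pc2: +4 =706
r66=1000010 pc2: +4 =710
r67=1000011 pc3: +8 =718
r68=1000100 pc2: +4 =722
r69=1000101 pc3: +8 =730
r70=1000110 pc3: +8 =738
r71=1000111 pc4: +16 =754
r72=1001000 pc2: +4 =758
r73=1001001 pc3: +8 =766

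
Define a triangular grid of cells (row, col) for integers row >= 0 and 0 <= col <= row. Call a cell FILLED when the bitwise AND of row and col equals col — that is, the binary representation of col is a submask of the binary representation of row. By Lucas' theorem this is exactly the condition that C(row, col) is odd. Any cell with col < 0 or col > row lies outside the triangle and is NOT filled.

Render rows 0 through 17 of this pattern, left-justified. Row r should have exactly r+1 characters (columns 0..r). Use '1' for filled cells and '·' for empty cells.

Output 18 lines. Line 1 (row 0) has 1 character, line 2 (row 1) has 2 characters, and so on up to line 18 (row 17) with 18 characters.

r0=0: 1
r1=1: 11
r2=10: 1·1
r3=11: 1111
r4=100: 1···1
r5=101: 11··11
r6=110: 1·1·1·1
r7=111: 11111111
r8=1000: 1·······1
r9=1001: 11······11
r10=1010: 1·1·····1·1
r11=1011: 1111····1111
r12=1100: 1···1···1···1
r13=1101: 11··11··11··11
r14=1110: 1·1·1·1·1·1·1·1
r15=1111: 1111111111111111
r16=10000: 1···············1
r17=10001: 11··············11

Answer: 1
11
1·1
1111
1···1
11··11
1·1·1·1
11111111
1·······1
11······11
1·1·····1·1
1111····1111
1···1···1···1
11··11··11··11
1·1·1·1·1·1·1·1
1111111111111111
1···············1
11··············11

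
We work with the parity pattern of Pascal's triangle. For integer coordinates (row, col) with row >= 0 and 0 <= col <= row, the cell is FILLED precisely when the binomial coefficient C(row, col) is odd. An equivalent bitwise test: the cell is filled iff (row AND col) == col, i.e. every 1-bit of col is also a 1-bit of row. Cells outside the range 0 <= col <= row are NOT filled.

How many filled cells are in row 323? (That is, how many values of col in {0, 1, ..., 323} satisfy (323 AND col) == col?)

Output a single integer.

323 in binary = 101000011
popcount(323) = number of 1-bits in 101000011 = 4
A col c satisfies (323 AND c) == c iff every set bit of c is also set in 323; each of the 4 set bits of 323 can independently be on or off in c.
count = 2^4 = 16

Answer: 16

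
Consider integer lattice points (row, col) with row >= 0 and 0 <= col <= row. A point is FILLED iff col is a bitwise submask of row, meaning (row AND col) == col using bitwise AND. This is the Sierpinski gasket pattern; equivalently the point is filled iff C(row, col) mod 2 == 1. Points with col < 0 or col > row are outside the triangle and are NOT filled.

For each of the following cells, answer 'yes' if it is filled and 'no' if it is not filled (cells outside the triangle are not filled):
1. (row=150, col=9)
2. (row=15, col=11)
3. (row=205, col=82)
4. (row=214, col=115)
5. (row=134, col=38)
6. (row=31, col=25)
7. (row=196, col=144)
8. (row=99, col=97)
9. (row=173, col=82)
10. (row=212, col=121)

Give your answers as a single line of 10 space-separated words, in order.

(150,9): row=0b10010110, col=0b1001, row AND col = 0b0 = 0; 0 != 9 -> empty
(15,11): row=0b1111, col=0b1011, row AND col = 0b1011 = 11; 11 == 11 -> filled
(205,82): row=0b11001101, col=0b1010010, row AND col = 0b1000000 = 64; 64 != 82 -> empty
(214,115): row=0b11010110, col=0b1110011, row AND col = 0b1010010 = 82; 82 != 115 -> empty
(134,38): row=0b10000110, col=0b100110, row AND col = 0b110 = 6; 6 != 38 -> empty
(31,25): row=0b11111, col=0b11001, row AND col = 0b11001 = 25; 25 == 25 -> filled
(196,144): row=0b11000100, col=0b10010000, row AND col = 0b10000000 = 128; 128 != 144 -> empty
(99,97): row=0b1100011, col=0b1100001, row AND col = 0b1100001 = 97; 97 == 97 -> filled
(173,82): row=0b10101101, col=0b1010010, row AND col = 0b0 = 0; 0 != 82 -> empty
(212,121): row=0b11010100, col=0b1111001, row AND col = 0b1010000 = 80; 80 != 121 -> empty

Answer: no yes no no no yes no yes no no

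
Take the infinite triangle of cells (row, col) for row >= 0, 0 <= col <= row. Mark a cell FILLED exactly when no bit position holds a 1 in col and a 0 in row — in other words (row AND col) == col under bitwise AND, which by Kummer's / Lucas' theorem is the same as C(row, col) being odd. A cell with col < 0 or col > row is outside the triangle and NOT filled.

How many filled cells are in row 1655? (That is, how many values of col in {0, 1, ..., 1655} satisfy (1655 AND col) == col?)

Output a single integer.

1655 in binary = 11001110111
popcount(1655) = number of 1-bits in 11001110111 = 8
A col c satisfies (1655 AND c) == c iff every set bit of c is also set in 1655; each of the 8 set bits of 1655 can independently be on or off in c.
count = 2^8 = 256

Answer: 256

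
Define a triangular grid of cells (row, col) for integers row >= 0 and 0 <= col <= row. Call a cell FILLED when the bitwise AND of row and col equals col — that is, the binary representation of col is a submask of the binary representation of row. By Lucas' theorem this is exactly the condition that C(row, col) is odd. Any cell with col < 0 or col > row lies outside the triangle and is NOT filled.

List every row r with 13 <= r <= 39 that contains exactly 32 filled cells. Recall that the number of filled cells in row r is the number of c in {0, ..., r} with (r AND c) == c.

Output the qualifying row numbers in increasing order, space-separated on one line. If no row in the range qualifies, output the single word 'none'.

Answer: 31

Derivation:
Row r has 2^popcount(r) filled cells, so we need popcount(r) = log2(32) = 5.
Scan r = 13..39 and keep those with exactly 5 one-bits:
r=13=1101 popcount=3 -> skip
r=14=1110 popcount=3 -> skip
r=15=1111 popcount=4 -> skip
r=16=10000 popcount=1 -> skip
r=17=10001 popcount=2 -> skip
r=18=10010 popcount=2 -> skip
r=19=10011 popcount=3 -> skip
r=20=10100 popcount=2 -> skip
r=21=10101 popcount=3 -> skip
r=22=10110 popcount=3 -> skip
r=23=10111 popcount=4 -> skip
r=24=11000 popcount=2 -> skip
r=25=11001 popcount=3 -> skip
r=26=11010 popcount=3 -> skip
r=27=11011 popcount=4 -> skip
r=28=11100 popcount=3 -> skip
r=29=11101 popcount=4 -> skip
r=30=11110 popcount=4 -> skip
r=31=11111 popcount=5 -> KEEP
r=32=100000 popcount=1 -> skip
r=33=100001 popcount=2 -> skip
r=34=100010 popcount=2 -> skip
r=35=100011 popcount=3 -> skip
r=36=100100 popcount=2 -> skip
r=37=100101 popcount=3 -> skip
r=38=100110 popcount=3 -> skip
r=39=100111 popcount=4 -> skip
Kept rows: 31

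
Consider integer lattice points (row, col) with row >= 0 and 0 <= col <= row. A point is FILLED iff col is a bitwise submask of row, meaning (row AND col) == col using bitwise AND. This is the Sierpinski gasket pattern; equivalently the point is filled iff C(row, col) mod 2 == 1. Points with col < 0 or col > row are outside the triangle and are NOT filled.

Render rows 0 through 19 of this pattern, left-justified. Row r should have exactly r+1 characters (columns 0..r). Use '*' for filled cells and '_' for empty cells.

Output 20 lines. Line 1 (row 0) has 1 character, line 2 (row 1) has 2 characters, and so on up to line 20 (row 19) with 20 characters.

Answer: *
**
*_*
****
*___*
**__**
*_*_*_*
********
*_______*
**______**
*_*_____*_*
****____****
*___*___*___*
**__**__**__**
*_*_*_*_*_*_*_*
****************
*_______________*
**______________**
*_*_____________*_*
****____________****

Derivation:
r0=0: *
r1=1: **
r2=10: *_*
r3=11: ****
r4=100: *___*
r5=101: **__**
r6=110: *_*_*_*
r7=111: ********
r8=1000: *_______*
r9=1001: **______**
r10=1010: *_*_____*_*
r11=1011: ****____****
r12=1100: *___*___*___*
r13=1101: **__**__**__**
r14=1110: *_*_*_*_*_*_*_*
r15=1111: ****************
r16=10000: *_______________*
r17=10001: **______________**
r18=10010: *_*_____________*_*
r19=10011: ****____________****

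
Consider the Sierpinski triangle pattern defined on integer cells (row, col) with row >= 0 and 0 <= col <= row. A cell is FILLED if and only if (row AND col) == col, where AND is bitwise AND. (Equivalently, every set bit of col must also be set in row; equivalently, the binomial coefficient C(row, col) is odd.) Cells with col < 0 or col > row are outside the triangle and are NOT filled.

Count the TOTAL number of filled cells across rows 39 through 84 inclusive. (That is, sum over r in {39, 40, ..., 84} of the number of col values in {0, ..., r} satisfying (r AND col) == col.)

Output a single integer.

r39=100111 pc4: +16 =16
r40=101000 pc2: +4 =20
r41=101001 pc3: +8 =28
r42=101010 pc3: +8 =36
r43=101011 pc4: +16 =52
r44=101100 pc3: +8 =60
r45=101101 pc4: +16 =76
r46=101110 pc4: +16 =92
r47=101111 pc5: +32 =124
r48=110000 pc2: +4 =128
r49=110001 pc3: +8 =136
r50=110010 pc3: +8 =144
r51=110011 pc4: +16 =160
r52=110100 pc3: +8 =168
r53=110101 pc4: +16 =184
r54=110110 pc4: +16 =200
r55=110111 pc5: +32 =232
r56=111000 pc3: +8 =240
r57=111001 pc4: +16 =256
r58=111010 pc4: +16 =272
r59=111011 pc5: +32 =304
r60=111100 pc4: +16 =320
r61=111101 pc5: +32 =352
r62=111110 pc5: +32 =384
r63=111111 pc6: +64 =448
r64=1000000 pc1: +2 =450
r65=1000001 pc2: +4 =454
r66=1000010 pc2: +4 =458
r67=1000011 pc3: +8 =466
r68=1000100 pc2: +4 =470
r69=1000101 pc3: +8 =478
r70=1000110 pc3: +8 =486
r71=1000111 pc4: +16 =502
r72=1001000 pc2: +4 =506
r73=1001001 pc3: +8 =514
r74=1001010 pc3: +8 =522
r75=1001011 pc4: +16 =538
r76=1001100 pc3: +8 =546
r77=1001101 pc4: +16 =562
r78=1001110 pc4: +16 =578
r79=1001111 pc5: +32 =610
r80=1010000 pc2: +4 =614
r81=1010001 pc3: +8 =622
r82=1010010 pc3: +8 =630
r83=1010011 pc4: +16 =646
r84=1010100 pc3: +8 =654

Answer: 654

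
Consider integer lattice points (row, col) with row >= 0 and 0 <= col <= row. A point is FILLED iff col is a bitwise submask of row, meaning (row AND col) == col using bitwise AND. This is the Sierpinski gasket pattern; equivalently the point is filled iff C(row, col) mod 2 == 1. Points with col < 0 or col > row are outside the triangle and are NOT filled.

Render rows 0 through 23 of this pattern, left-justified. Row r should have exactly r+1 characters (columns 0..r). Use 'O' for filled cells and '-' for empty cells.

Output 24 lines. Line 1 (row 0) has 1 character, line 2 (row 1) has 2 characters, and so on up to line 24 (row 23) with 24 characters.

Answer: O
OO
O-O
OOOO
O---O
OO--OO
O-O-O-O
OOOOOOOO
O-------O
OO------OO
O-O-----O-O
OOOO----OOOO
O---O---O---O
OO--OO--OO--OO
O-O-O-O-O-O-O-O
OOOOOOOOOOOOOOOO
O---------------O
OO--------------OO
O-O-------------O-O
OOOO------------OOOO
O---O-----------O---O
OO--OO----------OO--OO
O-O-O-O---------O-O-O-O
OOOOOOOO--------OOOOOOOO

Derivation:
r0=0: O
r1=1: OO
r2=10: O-O
r3=11: OOOO
r4=100: O---O
r5=101: OO--OO
r6=110: O-O-O-O
r7=111: OOOOOOOO
r8=1000: O-------O
r9=1001: OO------OO
r10=1010: O-O-----O-O
r11=1011: OOOO----OOOO
r12=1100: O---O---O---O
r13=1101: OO--OO--OO--OO
r14=1110: O-O-O-O-O-O-O-O
r15=1111: OOOOOOOOOOOOOOOO
r16=10000: O---------------O
r17=10001: OO--------------OO
r18=10010: O-O-------------O-O
r19=10011: OOOO------------OOOO
r20=10100: O---O-----------O---O
r21=10101: OO--OO----------OO--OO
r22=10110: O-O-O-O---------O-O-O-O
r23=10111: OOOOOOOO--------OOOOOOOO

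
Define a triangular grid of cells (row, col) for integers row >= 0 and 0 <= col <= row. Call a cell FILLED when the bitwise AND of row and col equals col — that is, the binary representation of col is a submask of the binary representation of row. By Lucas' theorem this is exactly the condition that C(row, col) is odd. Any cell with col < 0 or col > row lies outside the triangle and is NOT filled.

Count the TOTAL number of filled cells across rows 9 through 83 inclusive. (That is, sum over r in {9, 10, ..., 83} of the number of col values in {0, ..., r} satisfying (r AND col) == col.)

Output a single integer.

r9=1001 pc2: +4 =4
r10=1010 pc2: +4 =8
r11=1011 pc3: +8 =16
r12=1100 pc2: +4 =20
r13=1101 pc3: +8 =28
r14=1110 pc3: +8 =36
r15=1111 pc4: +16 =52
r16=10000 pc1: +2 =54
r17=10001 pc2: +4 =58
r18=10010 pc2: +4 =62
r19=10011 pc3: +8 =70
r20=10100 pc2: +4 =74
r21=10101 pc3: +8 =82
r22=10110 pc3: +8 =90
r23=10111 pc4: +16 =106
r24=11000 pc2: +4 =110
r25=11001 pc3: +8 =118
r26=11010 pc3: +8 =126
r27=11011 pc4: +16 =142
r28=11100 pc3: +8 =150
r29=11101 pc4: +16 =166
r30=11110 pc4: +16 =182
r31=11111 pc5: +32 =214
r32=100000 pc1: +2 =216
r33=100001 pc2: +4 =220
r34=100010 pc2: +4 =224
r35=100011 pc3: +8 =232
r36=100100 pc2: +4 =236
r37=100101 pc3: +8 =244
r38=100110 pc3: +8 =252
r39=100111 pc4: +16 =268
r40=101000 pc2: +4 =272
r41=101001 pc3: +8 =280
r42=101010 pc3: +8 =288
r43=101011 pc4: +16 =304
r44=101100 pc3: +8 =312
r45=101101 pc4: +16 =328
r46=101110 pc4: +16 =344
r47=101111 pc5: +32 =376
r48=110000 pc2: +4 =380
r49=110001 pc3: +8 =388
r50=110010 pc3: +8 =396
r51=110011 pc4: +16 =412
r52=110100 pc3: +8 =420
r53=110101 pc4: +16 =436
r54=110110 pc4: +16 =452
r55=110111 pc5: +32 =484
r56=111000 pc3: +8 =492
r57=111001 pc4: +16 =508
r58=111010 pc4: +16 =524
r59=111011 pc5: +32 =556
r60=111100 pc4: +16 =572
r61=111101 pc5: +32 =604
r62=111110 pc5: +32 =636
r63=111111 pc6: +64 =700
r64=1000000 pc1: +2 =702
r65=1000001 pc2: +4 =706
r66=1000010 pc2: +4 =710
r67=1000011 pc3: +8 =718
r68=1000100 pc2: +4 =722
r69=1000101 pc3: +8 =730
r70=1000110 pc3: +8 =738
r71=1000111 pc4: +16 =754
r72=1001000 pc2: +4 =758
r73=1001001 pc3: +8 =766
r74=1001010 pc3: +8 =774
r75=1001011 pc4: +16 =790
r76=1001100 pc3: +8 =798
r77=1001101 pc4: +16 =814
r78=1001110 pc4: +16 =830
r79=1001111 pc5: +32 =862
r80=1010000 pc2: +4 =866
r81=1010001 pc3: +8 =874
r82=1010010 pc3: +8 =882
r83=1010011 pc4: +16 =898

Answer: 898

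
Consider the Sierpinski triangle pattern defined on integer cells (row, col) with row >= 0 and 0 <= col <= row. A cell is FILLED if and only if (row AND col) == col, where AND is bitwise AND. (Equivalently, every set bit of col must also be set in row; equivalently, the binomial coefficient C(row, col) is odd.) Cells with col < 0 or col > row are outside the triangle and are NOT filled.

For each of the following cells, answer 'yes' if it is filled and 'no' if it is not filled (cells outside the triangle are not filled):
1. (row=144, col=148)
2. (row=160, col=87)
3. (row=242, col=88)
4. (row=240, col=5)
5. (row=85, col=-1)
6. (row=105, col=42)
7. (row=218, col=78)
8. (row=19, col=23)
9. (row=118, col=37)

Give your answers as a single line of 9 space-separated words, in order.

Answer: no no no no no no no no no

Derivation:
(144,148): col outside [0, 144] -> not filled
(160,87): row=0b10100000, col=0b1010111, row AND col = 0b0 = 0; 0 != 87 -> empty
(242,88): row=0b11110010, col=0b1011000, row AND col = 0b1010000 = 80; 80 != 88 -> empty
(240,5): row=0b11110000, col=0b101, row AND col = 0b0 = 0; 0 != 5 -> empty
(85,-1): col outside [0, 85] -> not filled
(105,42): row=0b1101001, col=0b101010, row AND col = 0b101000 = 40; 40 != 42 -> empty
(218,78): row=0b11011010, col=0b1001110, row AND col = 0b1001010 = 74; 74 != 78 -> empty
(19,23): col outside [0, 19] -> not filled
(118,37): row=0b1110110, col=0b100101, row AND col = 0b100100 = 36; 36 != 37 -> empty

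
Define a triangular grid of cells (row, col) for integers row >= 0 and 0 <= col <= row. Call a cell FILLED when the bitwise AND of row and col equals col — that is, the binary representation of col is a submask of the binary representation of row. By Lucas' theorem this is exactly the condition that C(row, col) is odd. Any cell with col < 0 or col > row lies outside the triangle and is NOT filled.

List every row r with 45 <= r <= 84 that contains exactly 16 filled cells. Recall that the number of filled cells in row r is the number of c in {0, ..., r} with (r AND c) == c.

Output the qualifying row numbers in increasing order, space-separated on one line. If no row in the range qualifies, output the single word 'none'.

Row r has 2^popcount(r) filled cells, so we need popcount(r) = log2(16) = 4.
Scan r = 45..84 and keep those with exactly 4 one-bits:
r=45=101101 popcount=4 -> KEEP
r=46=101110 popcount=4 -> KEEP
r=47=101111 popcount=5 -> skip
r=48=110000 popcount=2 -> skip
r=49=110001 popcount=3 -> skip
r=50=110010 popcount=3 -> skip
r=51=110011 popcount=4 -> KEEP
r=52=110100 popcount=3 -> skip
r=53=110101 popcount=4 -> KEEP
r=54=110110 popcount=4 -> KEEP
r=55=110111 popcount=5 -> skip
r=56=111000 popcount=3 -> skip
r=57=111001 popcount=4 -> KEEP
r=58=111010 popcount=4 -> KEEP
r=59=111011 popcount=5 -> skip
r=60=111100 popcount=4 -> KEEP
r=61=111101 popcount=5 -> skip
r=62=111110 popcount=5 -> skip
r=63=111111 popcount=6 -> skip
r=64=1000000 popcount=1 -> skip
r=65=1000001 popcount=2 -> skip
r=66=1000010 popcount=2 -> skip
r=67=1000011 popcount=3 -> skip
r=68=1000100 popcount=2 -> skip
r=69=1000101 popcount=3 -> skip
r=70=1000110 popcount=3 -> skip
r=71=1000111 popcount=4 -> KEEP
r=72=1001000 popcount=2 -> skip
r=73=1001001 popcount=3 -> skip
r=74=1001010 popcount=3 -> skip
r=75=1001011 popcount=4 -> KEEP
r=76=1001100 popcount=3 -> skip
r=77=1001101 popcount=4 -> KEEP
r=78=1001110 popcount=4 -> KEEP
r=79=1001111 popcount=5 -> skip
r=80=1010000 popcount=2 -> skip
r=81=1010001 popcount=3 -> skip
r=82=1010010 popcount=3 -> skip
r=83=1010011 popcount=4 -> KEEP
r=84=1010100 popcount=3 -> skip
Kept rows: 45 46 51 53 54 57 58 60 71 75 77 78 83

Answer: 45 46 51 53 54 57 58 60 71 75 77 78 83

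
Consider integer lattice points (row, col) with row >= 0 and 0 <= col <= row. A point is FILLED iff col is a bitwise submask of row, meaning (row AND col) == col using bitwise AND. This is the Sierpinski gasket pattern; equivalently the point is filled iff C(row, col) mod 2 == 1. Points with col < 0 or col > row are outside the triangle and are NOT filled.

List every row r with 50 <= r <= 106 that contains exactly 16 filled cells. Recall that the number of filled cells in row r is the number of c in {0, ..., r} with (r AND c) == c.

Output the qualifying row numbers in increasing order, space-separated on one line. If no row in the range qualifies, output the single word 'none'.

Row r has 2^popcount(r) filled cells, so we need popcount(r) = log2(16) = 4.
Scan r = 50..106 and keep those with exactly 4 one-bits:
r=50=110010 popcount=3 -> skip
r=51=110011 popcount=4 -> KEEP
r=52=110100 popcount=3 -> skip
r=53=110101 popcount=4 -> KEEP
r=54=110110 popcount=4 -> KEEP
r=55=110111 popcount=5 -> skip
r=56=111000 popcount=3 -> skip
r=57=111001 popcount=4 -> KEEP
r=58=111010 popcount=4 -> KEEP
r=59=111011 popcount=5 -> skip
r=60=111100 popcount=4 -> KEEP
r=61=111101 popcount=5 -> skip
r=62=111110 popcount=5 -> skip
r=63=111111 popcount=6 -> skip
r=64=1000000 popcount=1 -> skip
r=65=1000001 popcount=2 -> skip
r=66=1000010 popcount=2 -> skip
r=67=1000011 popcount=3 -> skip
r=68=1000100 popcount=2 -> skip
r=69=1000101 popcount=3 -> skip
r=70=1000110 popcount=3 -> skip
r=71=1000111 popcount=4 -> KEEP
r=72=1001000 popcount=2 -> skip
r=73=1001001 popcount=3 -> skip
r=74=1001010 popcount=3 -> skip
r=75=1001011 popcount=4 -> KEEP
r=76=1001100 popcount=3 -> skip
r=77=1001101 popcount=4 -> KEEP
r=78=1001110 popcount=4 -> KEEP
r=79=1001111 popcount=5 -> skip
r=80=1010000 popcount=2 -> skip
r=81=1010001 popcount=3 -> skip
r=82=1010010 popcount=3 -> skip
r=83=1010011 popcount=4 -> KEEP
r=84=1010100 popcount=3 -> skip
r=85=1010101 popcount=4 -> KEEP
r=86=1010110 popcount=4 -> KEEP
r=87=1010111 popcount=5 -> skip
r=88=1011000 popcount=3 -> skip
r=89=1011001 popcount=4 -> KEEP
r=90=1011010 popcount=4 -> KEEP
r=91=1011011 popcount=5 -> skip
r=92=1011100 popcount=4 -> KEEP
r=93=1011101 popcount=5 -> skip
r=94=1011110 popcount=5 -> skip
r=95=1011111 popcount=6 -> skip
r=96=1100000 popcount=2 -> skip
r=97=1100001 popcount=3 -> skip
r=98=1100010 popcount=3 -> skip
r=99=1100011 popcount=4 -> KEEP
r=100=1100100 popcount=3 -> skip
r=101=1100101 popcount=4 -> KEEP
r=102=1100110 popcount=4 -> KEEP
r=103=1100111 popcount=5 -> skip
r=104=1101000 popcount=3 -> skip
r=105=1101001 popcount=4 -> KEEP
r=106=1101010 popcount=4 -> KEEP
Kept rows: 51 53 54 57 58 60 71 75 77 78 83 85 86 89 90 92 99 101 102 105 106

Answer: 51 53 54 57 58 60 71 75 77 78 83 85 86 89 90 92 99 101 102 105 106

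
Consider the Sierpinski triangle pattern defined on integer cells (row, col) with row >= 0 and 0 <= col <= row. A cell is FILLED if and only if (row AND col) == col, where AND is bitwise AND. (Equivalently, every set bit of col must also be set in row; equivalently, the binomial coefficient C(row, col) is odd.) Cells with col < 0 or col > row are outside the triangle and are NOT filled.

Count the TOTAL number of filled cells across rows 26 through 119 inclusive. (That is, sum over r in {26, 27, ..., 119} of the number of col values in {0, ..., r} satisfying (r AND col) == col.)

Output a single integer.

r26=11010 pc3: +8 =8
r27=11011 pc4: +16 =24
r28=11100 pc3: +8 =32
r29=11101 pc4: +16 =48
r30=11110 pc4: +16 =64
r31=11111 pc5: +32 =96
r32=100000 pc1: +2 =98
r33=100001 pc2: +4 =102
r34=100010 pc2: +4 =106
r35=100011 pc3: +8 =114
r36=100100 pc2: +4 =118
r37=100101 pc3: +8 =126
r38=100110 pc3: +8 =134
r39=100111 pc4: +16 =150
r40=101000 pc2: +4 =154
r41=101001 pc3: +8 =162
r42=101010 pc3: +8 =170
r43=101011 pc4: +16 =186
r44=101100 pc3: +8 =194
r45=101101 pc4: +16 =210
r46=101110 pc4: +16 =226
r47=101111 pc5: +32 =258
r48=110000 pc2: +4 =262
r49=110001 pc3: +8 =270
r50=110010 pc3: +8 =278
r51=110011 pc4: +16 =294
r52=110100 pc3: +8 =302
r53=110101 pc4: +16 =318
r54=110110 pc4: +16 =334
r55=110111 pc5: +32 =366
r56=111000 pc3: +8 =374
r57=111001 pc4: +16 =390
r58=111010 pc4: +16 =406
r59=111011 pc5: +32 =438
r60=111100 pc4: +16 =454
r61=111101 pc5: +32 =486
r62=111110 pc5: +32 =518
r63=111111 pc6: +64 =582
r64=1000000 pc1: +2 =584
r65=1000001 pc2: +4 =588
r66=1000010 pc2: +4 =592
r67=1000011 pc3: +8 =600
r68=1000100 pc2: +4 =604
r69=1000101 pc3: +8 =612
r70=1000110 pc3: +8 =620
r71=1000111 pc4: +16 =636
r72=1001000 pc2: +4 =640
r73=1001001 pc3: +8 =648
r74=1001010 pc3: +8 =656
r75=1001011 pc4: +16 =672
r76=1001100 pc3: +8 =680
r77=1001101 pc4: +16 =696
r78=1001110 pc4: +16 =712
r79=1001111 pc5: +32 =744
r80=1010000 pc2: +4 =748
r81=1010001 pc3: +8 =756
r82=1010010 pc3: +8 =764
r83=1010011 pc4: +16 =780
r84=1010100 pc3: +8 =788
r85=1010101 pc4: +16 =804
r86=1010110 pc4: +16 =820
r87=1010111 pc5: +32 =852
r88=1011000 pc3: +8 =860
r89=1011001 pc4: +16 =876
r90=1011010 pc4: +16 =892
r91=1011011 pc5: +32 =924
r92=1011100 pc4: +16 =940
r93=1011101 pc5: +32 =972
r94=1011110 pc5: +32 =1004
r95=1011111 pc6: +64 =1068
r96=1100000 pc2: +4 =1072
r97=1100001 pc3: +8 =1080
r98=1100010 pc3: +8 =1088
r99=1100011 pc4: +16 =1104
r100=1100100 pc3: +8 =1112
r101=1100101 pc4: +16 =1128
r102=1100110 pc4: +16 =1144
r103=1100111 pc5: +32 =1176
r104=1101000 pc3: +8 =1184
r105=1101001 pc4: +16 =1200
r106=1101010 pc4: +16 =1216
r107=1101011 pc5: +32 =1248
r108=1101100 pc4: +16 =1264
r109=1101101 pc5: +32 =1296
r110=1101110 pc5: +32 =1328
r111=1101111 pc6: +64 =1392
r112=1110000 pc3: +8 =1400
r113=1110001 pc4: +16 =1416
r114=1110010 pc4: +16 =1432
r115=1110011 pc5: +32 =1464
r116=1110100 pc4: +16 =1480
r117=1110101 pc5: +32 =1512
r118=1110110 pc5: +32 =1544
r119=1110111 pc6: +64 =1608

Answer: 1608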